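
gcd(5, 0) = 5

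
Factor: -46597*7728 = -1*2^4*3^1*7^1*17^1*23^1*2741^1 = -360101616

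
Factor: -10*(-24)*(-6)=-1*2^5*3^2*5^1=-1440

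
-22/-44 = 1/2 = 0.50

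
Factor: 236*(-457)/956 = -1*59^1*239^(-1)*457^1 = -26963/239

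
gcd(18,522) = 18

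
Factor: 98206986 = 2^1 * 3^1 * 53^1 * 308827^1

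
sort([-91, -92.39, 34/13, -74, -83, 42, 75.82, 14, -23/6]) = [-92.39, -91, -83, -74, -23/6, 34/13, 14, 42, 75.82]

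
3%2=1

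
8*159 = 1272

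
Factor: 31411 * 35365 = 5^1 * 11^1 * 101^1 * 311^1 * 643^1 = 1110850015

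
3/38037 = 1/12679 ≈ 0.0000789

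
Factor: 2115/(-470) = -1 * 2^(-1) * 3^2 = -9/2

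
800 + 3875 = 4675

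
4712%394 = 378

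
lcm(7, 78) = 546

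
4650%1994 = 662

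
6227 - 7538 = -1311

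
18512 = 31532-13020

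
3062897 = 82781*37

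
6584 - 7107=-523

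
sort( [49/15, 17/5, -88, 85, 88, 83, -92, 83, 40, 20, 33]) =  [-92, -88, 49/15, 17/5, 20, 33, 40, 83, 83, 85, 88]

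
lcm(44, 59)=2596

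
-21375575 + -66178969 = -87554544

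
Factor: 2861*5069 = 37^1*137^1*2861^1 = 14502409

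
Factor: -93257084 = -1 * 2^2 * 23314271^1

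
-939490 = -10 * 93949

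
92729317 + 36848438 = 129577755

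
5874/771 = 7 + 159/257 ≈ 7.62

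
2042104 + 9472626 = 11514730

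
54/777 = 18/259 ≈ 0.0695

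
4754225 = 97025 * 49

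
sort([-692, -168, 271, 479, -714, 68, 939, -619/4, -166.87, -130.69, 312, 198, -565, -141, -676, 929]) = [-714, -692, -676, -565, -168, -166.87, -619/4, -141, -130.69, 68, 198, 271, 312, 479, 929, 939]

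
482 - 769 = -287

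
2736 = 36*76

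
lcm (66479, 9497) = 66479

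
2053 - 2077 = -24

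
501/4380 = 167/1460 ≈ 0.114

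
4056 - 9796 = -5740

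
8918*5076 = 45267768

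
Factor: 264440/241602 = 2^2 * 3^(-1) * 5^1 * 11^1 * 67^(-1) = 220/201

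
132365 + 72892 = 205257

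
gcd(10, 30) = 10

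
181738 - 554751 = -373013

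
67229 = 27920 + 39309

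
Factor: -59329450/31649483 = -1*2^1*5^2*3517^(-1)*8999^(-1)*1186589^1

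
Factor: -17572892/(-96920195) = 2^2 * 5^(-1) * 53^1 * 547^(-1) * 35437^(-1) * 82891^1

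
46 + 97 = 143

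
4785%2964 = 1821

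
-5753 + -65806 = -71559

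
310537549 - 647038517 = -336500968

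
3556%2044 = 1512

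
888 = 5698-4810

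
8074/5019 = 1 + 3055/5019 ≈ 1.61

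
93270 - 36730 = 56540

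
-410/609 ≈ -0.673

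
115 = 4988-4873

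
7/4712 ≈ 0.00149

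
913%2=1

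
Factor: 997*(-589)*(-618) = 2^1*3^1*19^1*31^1*103^1*997^1 = 362909994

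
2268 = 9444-7176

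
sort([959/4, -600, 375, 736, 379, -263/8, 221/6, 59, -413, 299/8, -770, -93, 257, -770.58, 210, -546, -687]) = [-770.58, -770, -687, -600, -546, -413, -93, -263/8, 221/6, 299/8, 59, 210, 959/4, 257, 375, 379, 736]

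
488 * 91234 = 44522192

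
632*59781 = 37781592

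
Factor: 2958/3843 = 2^1 * 3^ (-1) * 7^ (-1) * 17^1 * 29^1 * 61^ (-1) = 986/1281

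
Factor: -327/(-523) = 3^1*109^1*523^(-1)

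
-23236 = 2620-25856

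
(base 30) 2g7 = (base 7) 6445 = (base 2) 100011101111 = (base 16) 8ef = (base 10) 2287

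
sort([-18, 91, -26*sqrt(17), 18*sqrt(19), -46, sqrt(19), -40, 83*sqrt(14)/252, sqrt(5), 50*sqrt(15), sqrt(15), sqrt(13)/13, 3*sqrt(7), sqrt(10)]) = [-26*sqrt(17), -46, -40, -18, sqrt(13)/13, 83*sqrt(14)/252, sqrt(5), sqrt(10), sqrt(15), sqrt(19), 3*sqrt(7), 18*sqrt(19), 91, 50*sqrt(15)]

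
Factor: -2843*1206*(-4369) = 2^1*3^2*17^1*67^1*257^1*2843^1 = 14979806802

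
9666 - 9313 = 353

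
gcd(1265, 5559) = 1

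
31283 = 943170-911887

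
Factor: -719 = -1*719^1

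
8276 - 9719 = -1443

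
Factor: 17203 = 17203^1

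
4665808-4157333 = 508475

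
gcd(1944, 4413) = 3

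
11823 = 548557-536734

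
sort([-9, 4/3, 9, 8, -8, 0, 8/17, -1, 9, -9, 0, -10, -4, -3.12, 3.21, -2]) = [-10, -9, -9, -8, -4, -3.12, -2, -1, 0, 0, 8/17, 4/3, 3.21, 8, 9, 9]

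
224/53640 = 28/6705 ≈ 0.00418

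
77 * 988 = 76076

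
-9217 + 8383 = -834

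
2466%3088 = 2466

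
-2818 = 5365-8183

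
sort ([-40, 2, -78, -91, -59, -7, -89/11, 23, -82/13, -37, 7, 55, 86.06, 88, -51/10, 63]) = [-91, -78, -59, -40, -37, -89/11, -7, -82/13, -51/10, 2, 7, 23, 55, 63, 86.06, 88]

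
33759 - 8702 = 25057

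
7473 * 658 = 4917234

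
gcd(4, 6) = 2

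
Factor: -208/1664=-1*2^(-3)=-1/8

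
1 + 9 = 10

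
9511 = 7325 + 2186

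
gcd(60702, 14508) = 6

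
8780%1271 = 1154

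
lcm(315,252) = 1260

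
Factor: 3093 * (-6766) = -1 * 2^1 * 3^1 * 17^1 * 199^1 * 1031^1 = -20927238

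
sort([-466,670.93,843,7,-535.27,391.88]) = [-535.27,-466,7,391.88,670.93,843]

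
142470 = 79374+63096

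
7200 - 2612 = 4588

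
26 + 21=47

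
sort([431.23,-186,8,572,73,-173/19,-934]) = [-934,-186,-173/19,8,73,431.23,572]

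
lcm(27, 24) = 216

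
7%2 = 1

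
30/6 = 5 = 5.00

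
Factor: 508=2^2 * 127^1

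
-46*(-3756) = 172776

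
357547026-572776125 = -215229099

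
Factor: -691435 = -1*5^1*61^1*2267^1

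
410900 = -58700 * (-7)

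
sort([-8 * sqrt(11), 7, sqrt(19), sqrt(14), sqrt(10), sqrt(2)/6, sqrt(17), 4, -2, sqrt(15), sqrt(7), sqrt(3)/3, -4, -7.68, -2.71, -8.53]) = [-8 * sqrt(11), -8.53, -7.68, -4, -2.71, -2, sqrt(2)/6, sqrt(3)/3, sqrt(7), sqrt(10), sqrt(14), sqrt(15), 4, sqrt(17), sqrt(19), 7]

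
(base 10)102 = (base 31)39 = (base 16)66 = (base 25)42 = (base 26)3o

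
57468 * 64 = 3677952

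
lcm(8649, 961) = 8649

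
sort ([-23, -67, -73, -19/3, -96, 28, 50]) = [-96, -73, -67, -23, -19/3, 28, 50]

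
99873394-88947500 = 10925894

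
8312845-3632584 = 4680261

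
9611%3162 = 125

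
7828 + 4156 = 11984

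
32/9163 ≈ 0.00349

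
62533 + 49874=112407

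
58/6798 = 29/3399 ≈ 0.00853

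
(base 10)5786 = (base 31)60k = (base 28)7ai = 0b1011010011010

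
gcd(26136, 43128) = 72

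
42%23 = 19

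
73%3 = 1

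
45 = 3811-3766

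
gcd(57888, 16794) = 54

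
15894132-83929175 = -68035043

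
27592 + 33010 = 60602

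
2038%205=193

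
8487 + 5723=14210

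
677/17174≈0.0394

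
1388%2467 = 1388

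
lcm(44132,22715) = 1544620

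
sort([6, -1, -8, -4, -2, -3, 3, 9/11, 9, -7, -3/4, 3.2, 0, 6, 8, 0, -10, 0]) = [-10, -8, -7, -4, -3, -2, -1, -3/4, 0, 0, 0, 9/11, 3, 3.2, 6, 6, 8, 9]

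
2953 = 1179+1774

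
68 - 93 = -25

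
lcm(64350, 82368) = 2059200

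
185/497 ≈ 0.372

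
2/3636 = 1/1818 ≈ 0.000550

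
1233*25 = 30825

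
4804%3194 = 1610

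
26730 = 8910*3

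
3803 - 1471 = 2332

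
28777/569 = 50 + 327/569 ≈ 50.57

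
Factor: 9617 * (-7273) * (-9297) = 3^2 * 7^1 * 59^1 * 163^1 * 1033^1 * 1039^1 = 650273467977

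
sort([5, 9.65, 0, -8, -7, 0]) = [-8, -7, 0, 0, 5, 9.65]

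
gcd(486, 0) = 486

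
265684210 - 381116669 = -115432459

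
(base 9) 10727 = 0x1bf1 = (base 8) 15761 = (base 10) 7153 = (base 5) 212103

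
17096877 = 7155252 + 9941625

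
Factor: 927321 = 3^1*309107^1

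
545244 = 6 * 90874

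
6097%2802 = 493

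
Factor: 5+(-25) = -1*2^2*5^1 = -20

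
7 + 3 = 10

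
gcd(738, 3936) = 246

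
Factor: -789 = -1 * 3^1 * 263^1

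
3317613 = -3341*(-993)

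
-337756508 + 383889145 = 46132637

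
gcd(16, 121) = 1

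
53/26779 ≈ 0.00198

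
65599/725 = 90+349/725 ≈ 90.48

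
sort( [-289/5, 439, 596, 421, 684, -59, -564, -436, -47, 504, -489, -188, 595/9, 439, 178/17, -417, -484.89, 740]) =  [-564, -489, -484.89, -436, -417, -188, -59, -289/5, -47, 178/17, 595/9, 421, 439, 439, 504, 596, 684, 740]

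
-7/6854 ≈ -0.00102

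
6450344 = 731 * 8824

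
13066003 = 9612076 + 3453927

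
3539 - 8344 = -4805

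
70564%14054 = 294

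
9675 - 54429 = -44754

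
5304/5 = 1060 + 4/5 = 1060.80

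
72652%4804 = 592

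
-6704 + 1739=-4965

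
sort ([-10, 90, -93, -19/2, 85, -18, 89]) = [-93, -18, -10, -19/2, 85, 89, 90]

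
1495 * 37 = 55315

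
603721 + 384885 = 988606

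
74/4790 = 37/2395 ≈ 0.0154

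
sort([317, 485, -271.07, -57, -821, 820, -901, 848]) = [-901, -821, -271.07, -57, 317, 485, 820, 848]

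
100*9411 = 941100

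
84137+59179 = 143316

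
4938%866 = 608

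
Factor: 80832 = 2^6 * 3^1 * 421^1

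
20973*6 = 125838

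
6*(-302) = -1812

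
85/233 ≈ 0.365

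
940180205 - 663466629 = 276713576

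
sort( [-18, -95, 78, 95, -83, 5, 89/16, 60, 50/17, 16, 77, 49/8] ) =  [-95, -83, -18, 50/17, 5, 89/16, 49/8, 16, 60, 77, 78, 95] 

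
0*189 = 0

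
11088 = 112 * 99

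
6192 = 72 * 86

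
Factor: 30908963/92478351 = 3^(-1)*7^(-1)*17^(-1)*83^(-1)*3121^(-1)*30908963^1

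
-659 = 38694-39353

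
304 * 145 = 44080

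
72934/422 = 172+175/211 ≈ 172.83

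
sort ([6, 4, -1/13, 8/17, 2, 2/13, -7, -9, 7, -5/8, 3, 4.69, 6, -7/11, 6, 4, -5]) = [-9, -7, -5, -7/11, -5/8, -1/13, 2/13, 8/17, 2, 3, 4, 4, 4.69, 6, 6, 6, 7]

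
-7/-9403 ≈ 0.000744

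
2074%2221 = 2074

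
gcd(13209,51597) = 21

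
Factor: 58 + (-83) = -1 * 5^2 = -25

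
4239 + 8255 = 12494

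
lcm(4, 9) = 36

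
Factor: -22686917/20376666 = -1 * 2^(-1) * 3^(-2) * 11^1 * 23^(-1) * 83^(-1) * 593^(-1) * 977^1 * 2111^1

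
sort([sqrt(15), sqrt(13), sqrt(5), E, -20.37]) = [-20.37, sqrt(5), E, sqrt(13), sqrt(15)]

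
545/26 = 20 + 25/26 ≈ 20.96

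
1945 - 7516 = -5571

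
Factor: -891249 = -1 * 3^1 * 297083^1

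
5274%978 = 384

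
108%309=108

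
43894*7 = 307258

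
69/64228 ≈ 0.00107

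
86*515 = 44290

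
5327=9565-4238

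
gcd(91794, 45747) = 3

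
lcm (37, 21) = 777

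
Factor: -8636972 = -1*2^2*31^1*69653^1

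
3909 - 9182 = -5273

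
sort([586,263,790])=[263,586,790]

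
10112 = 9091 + 1021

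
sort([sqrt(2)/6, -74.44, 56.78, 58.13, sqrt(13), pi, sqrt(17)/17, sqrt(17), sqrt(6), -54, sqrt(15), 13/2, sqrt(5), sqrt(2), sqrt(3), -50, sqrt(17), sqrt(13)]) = [-74.44, -54, -50, sqrt(2)/6, sqrt(17)/17, sqrt(2), sqrt(3), sqrt(5), sqrt(6), pi, sqrt(13), sqrt(13), sqrt(15), sqrt(17), sqrt(17), 13/2, 56.78, 58.13]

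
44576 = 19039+25537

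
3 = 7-4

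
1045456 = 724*1444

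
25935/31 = 836 + 19/31≈836.61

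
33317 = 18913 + 14404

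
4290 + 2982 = 7272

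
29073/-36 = -807 - 7/12 ≈ -807.58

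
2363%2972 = 2363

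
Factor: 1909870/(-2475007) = -1*2^1*5^1*23^(-1)*331^1*577^1*107609^(-1)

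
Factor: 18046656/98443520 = 2^(-2) * 3^2 * 5^(-1) * 7^(-1) * 17^1 * 19^1 * 97^1 * 10987^(-1) = 281979/1538180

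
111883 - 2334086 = -2222203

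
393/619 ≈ 0.635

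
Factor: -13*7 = -1*7^1*13^1 = -91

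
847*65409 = 55401423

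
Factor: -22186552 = -1*2^3*2773319^1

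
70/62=35/31 ≈ 1.13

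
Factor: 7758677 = 59^1*107^1*1229^1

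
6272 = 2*3136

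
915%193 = 143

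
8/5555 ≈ 0.00144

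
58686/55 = 1067+1/55 ≈ 1067.02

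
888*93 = 82584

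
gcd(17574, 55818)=6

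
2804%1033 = 738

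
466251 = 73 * 6387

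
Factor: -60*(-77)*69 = 2^2*3^2*5^1*7^1*11^1*23^1 = 318780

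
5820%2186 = 1448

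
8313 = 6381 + 1932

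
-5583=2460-8043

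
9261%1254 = 483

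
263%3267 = 263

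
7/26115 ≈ 0.000268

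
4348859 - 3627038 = 721821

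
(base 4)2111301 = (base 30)ajf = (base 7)36642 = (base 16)2571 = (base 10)9585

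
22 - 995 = -973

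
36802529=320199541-283397012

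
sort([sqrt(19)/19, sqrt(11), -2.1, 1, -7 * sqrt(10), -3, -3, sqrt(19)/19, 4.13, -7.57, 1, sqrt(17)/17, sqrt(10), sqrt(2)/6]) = [-7 * sqrt(10), -7.57, -3, -3, -2.1, sqrt(19)/19, sqrt(19)/19, sqrt(2)/6, sqrt(17)/17, 1, 1, sqrt(10), sqrt(11), 4.13]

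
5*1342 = 6710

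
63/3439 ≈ 0.0183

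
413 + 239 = 652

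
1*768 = 768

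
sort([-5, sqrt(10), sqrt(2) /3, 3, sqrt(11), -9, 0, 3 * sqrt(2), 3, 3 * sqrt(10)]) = [-9, -5, 0, sqrt(2) /3, 3, 3, sqrt(10), sqrt(11), 3 * sqrt(2), 3 * sqrt(10)]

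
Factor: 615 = 3^1*5^1*41^1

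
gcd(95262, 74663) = 1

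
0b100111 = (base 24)1f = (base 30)19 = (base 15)29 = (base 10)39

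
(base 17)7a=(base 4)2001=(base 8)201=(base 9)153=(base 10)129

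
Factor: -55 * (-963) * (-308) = -1 * 2^2 * 3^2 * 5^1 * 7^1 * 11^2 * 107^1 = -16313220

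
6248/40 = 156 + 1/5 = 156.20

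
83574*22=1838628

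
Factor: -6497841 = -1*3^1*7^2*44203^1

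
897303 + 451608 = 1348911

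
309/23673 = 103/7891 ≈ 0.0131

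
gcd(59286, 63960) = 246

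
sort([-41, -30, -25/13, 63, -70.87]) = [-70.87, -41, -30, -25/13, 63]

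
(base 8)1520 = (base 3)1011102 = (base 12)5a8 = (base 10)848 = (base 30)s8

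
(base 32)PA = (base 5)11220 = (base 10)810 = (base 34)NS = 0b1100101010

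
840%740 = 100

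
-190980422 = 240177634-431158056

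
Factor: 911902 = 2^1*37^1*12323^1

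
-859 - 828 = -1687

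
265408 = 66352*4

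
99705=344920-245215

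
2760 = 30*92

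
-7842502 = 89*(-88118)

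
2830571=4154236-1323665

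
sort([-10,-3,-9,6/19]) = [-10,-9,-3,6/19]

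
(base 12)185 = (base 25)9k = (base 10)245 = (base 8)365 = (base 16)f5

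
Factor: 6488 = 2^3 * 811^1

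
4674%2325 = 24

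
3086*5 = 15430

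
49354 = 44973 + 4381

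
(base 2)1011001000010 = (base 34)4vk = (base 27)7m1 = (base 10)5698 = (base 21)cj7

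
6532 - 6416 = 116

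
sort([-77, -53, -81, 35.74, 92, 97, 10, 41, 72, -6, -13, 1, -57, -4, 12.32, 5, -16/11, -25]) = [-81, -77, -57, -53, -25, -13, -6, -4, -16/11, 1, 5, 10, 12.32, 35.74, 41, 72, 92, 97]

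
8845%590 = 585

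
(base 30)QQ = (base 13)4A0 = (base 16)326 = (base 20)206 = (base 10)806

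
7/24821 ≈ 0.000282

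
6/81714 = 1/13619 ≈ 0.0000734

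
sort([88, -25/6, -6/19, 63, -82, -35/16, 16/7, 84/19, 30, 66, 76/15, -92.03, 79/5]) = [-92.03, -82, -25/6, -35/16, -6/19, 16/7, 84/19, 76/15, 79/5, 30, 63, 66, 88]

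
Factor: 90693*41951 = 3^3*7^1*13^1*461^1*3359^1 = 3804662043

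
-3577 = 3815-7392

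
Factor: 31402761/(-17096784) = -1*2^(-4)*13^1*41^2*59^(-1)*479^1*6037^(-1) = -10467587/5698928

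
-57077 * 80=-4566160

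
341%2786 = 341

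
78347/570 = 137 + 257/570 ≈ 137.45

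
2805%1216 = 373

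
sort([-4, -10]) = [-10, -4]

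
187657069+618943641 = 806600710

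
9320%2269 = 244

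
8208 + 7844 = 16052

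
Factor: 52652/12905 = 2^2*5^(-1)*29^(-1)*89^(-1)*13163^1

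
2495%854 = 787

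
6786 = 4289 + 2497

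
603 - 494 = 109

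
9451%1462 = 679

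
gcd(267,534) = 267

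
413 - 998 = -585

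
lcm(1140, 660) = 12540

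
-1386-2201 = -3587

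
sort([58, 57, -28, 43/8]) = [-28, 43/8, 57, 58]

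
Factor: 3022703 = 613^1 * 4931^1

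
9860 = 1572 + 8288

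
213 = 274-61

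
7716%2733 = 2250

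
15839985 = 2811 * 5635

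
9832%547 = 533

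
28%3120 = 28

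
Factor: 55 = 5^1 * 11^1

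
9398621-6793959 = 2604662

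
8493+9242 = 17735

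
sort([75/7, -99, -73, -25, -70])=[-99, -73, -70, -25, 75/7]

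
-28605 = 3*(-9535)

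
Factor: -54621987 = -1 * 3^1 * 7^1 * 23^1 * 113089^1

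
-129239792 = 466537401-595777193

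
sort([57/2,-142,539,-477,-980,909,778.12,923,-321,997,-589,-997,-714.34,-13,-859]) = [-997,-980,-859,-714.34,-589,-477,-321,-142,-13,57/2,539,778.12,909,923,997]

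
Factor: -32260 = -1 * 2^2 * 5^1 * 1613^1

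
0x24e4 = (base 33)8m6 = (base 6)111420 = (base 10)9444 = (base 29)b6j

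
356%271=85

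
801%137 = 116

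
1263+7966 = 9229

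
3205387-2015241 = 1190146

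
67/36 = 1 + 31/36≈1.86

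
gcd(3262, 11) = 1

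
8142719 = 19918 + 8122801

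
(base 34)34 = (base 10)106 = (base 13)82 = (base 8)152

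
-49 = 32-81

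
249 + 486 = 735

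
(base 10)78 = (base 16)4e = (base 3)2220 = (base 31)2g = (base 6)210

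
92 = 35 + 57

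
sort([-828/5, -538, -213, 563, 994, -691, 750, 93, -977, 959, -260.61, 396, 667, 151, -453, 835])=[-977, -691, -538, -453, -260.61, -213, -828/5, 93, 151, 396, 563, 667, 750, 835, 959, 994]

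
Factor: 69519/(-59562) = -1*2^(-1)*3^(-2)*1103^(-1)*23173^1 = -23173/19854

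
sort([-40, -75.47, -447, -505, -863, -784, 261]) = [-863, -784, -505, -447, -75.47, -40, 261]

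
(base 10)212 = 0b11010100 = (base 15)e2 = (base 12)158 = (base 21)a2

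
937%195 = 157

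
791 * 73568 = 58192288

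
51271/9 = 5696 + 7/9 ≈ 5696.78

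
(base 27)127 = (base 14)406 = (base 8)1426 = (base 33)nv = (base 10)790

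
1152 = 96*12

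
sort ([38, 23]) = [23, 38]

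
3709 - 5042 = -1333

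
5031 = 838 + 4193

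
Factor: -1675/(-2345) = 5^1*7^(-1) = 5/7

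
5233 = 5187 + 46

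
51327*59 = 3028293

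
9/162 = 1/18 ≈ 0.0556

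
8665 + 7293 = 15958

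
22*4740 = 104280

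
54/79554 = 9/13259 ≈ 0.000679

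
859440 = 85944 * 10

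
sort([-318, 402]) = [-318, 402]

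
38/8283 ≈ 0.00459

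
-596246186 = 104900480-701146666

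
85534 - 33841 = 51693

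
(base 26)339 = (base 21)4gf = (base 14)ab1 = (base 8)4103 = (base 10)2115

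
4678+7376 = 12054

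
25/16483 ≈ 0.00152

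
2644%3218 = 2644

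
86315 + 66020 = 152335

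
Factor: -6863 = -1 * 6863^1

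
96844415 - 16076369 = 80768046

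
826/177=14/3≈4.67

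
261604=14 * 18686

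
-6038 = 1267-7305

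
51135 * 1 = 51135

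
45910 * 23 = 1055930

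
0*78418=0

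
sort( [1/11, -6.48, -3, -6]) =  [-6.48, -6, -3, 1/11]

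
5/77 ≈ 0.0649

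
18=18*1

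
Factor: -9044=-1 * 2^2 * 7^1 * 17^1 * 19^1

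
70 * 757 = 52990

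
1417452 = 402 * 3526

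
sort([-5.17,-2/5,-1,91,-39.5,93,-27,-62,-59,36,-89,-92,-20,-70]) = [-92,-89,-70,-62,-59,-39.5,-27,-20,-5.17,-1,-2/5,36,91,93]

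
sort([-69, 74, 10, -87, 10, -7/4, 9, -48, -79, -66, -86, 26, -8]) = [-87, -86, -79, -69, -66, -48, -8, -7/4, 9, 10, 10, 26, 74]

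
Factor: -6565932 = -1 * 2^2 * 3^2 * 182387^1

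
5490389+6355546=11845935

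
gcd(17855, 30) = 5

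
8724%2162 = 76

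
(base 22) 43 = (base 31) 2t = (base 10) 91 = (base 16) 5b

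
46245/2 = 23122 + 1/2 = 23122.50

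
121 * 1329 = 160809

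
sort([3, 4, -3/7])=[-3/7, 3, 4]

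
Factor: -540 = -1 * 2^2 * 3^3 * 5^1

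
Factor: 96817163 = 96817163^1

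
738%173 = 46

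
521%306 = 215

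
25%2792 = 25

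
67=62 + 5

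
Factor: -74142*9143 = -1*2^1*3^3*41^1*223^1*1373^1 = -677880306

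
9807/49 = 200 + 1/7 ≈ 200.14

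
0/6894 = 0 = 0.00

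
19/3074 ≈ 0.00618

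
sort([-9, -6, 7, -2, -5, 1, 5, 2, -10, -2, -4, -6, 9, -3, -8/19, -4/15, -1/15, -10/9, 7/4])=[-10, -9, -6, -6, -5, -4, -3, -2, -2, -10/9, -8/19, -4/15, -1/15, 1, 7/4, 2, 5, 7, 9]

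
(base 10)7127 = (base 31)7cs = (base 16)1bd7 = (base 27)9kq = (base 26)ae3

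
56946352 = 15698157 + 41248195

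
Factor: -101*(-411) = 3^1*101^1*137^1 = 41511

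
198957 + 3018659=3217616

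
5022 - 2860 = 2162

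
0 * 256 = 0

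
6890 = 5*1378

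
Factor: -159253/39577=-1*19^(-1)*71^1*2083^(-1)*2243^1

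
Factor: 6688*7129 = 2^5*11^1*19^1*7129^1 = 47678752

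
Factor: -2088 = -1*2^3*3^2*29^1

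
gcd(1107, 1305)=9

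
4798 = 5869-1071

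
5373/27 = 199 = 199.00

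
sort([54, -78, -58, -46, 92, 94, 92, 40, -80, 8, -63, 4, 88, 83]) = [-80, -78, -63, -58, -46, 4, 8, 40, 54, 83, 88, 92, 92, 94]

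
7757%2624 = 2509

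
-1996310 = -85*23486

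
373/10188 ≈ 0.0366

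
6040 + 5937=11977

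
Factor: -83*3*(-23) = 3^1*23^1*83^1 = 5727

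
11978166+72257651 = 84235817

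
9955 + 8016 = 17971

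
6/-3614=-3/1807 ≈ -0.00166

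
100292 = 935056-834764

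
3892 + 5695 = 9587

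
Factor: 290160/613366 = 2^3*3^2*5^1*761^(-1) = 360/761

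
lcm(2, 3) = 6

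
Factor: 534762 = 2^1*3^4*3301^1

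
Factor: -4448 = -1*2^5*139^1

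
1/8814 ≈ 0.000113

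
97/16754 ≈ 0.00579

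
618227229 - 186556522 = 431670707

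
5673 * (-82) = -465186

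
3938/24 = 1969/12 ≈ 164.08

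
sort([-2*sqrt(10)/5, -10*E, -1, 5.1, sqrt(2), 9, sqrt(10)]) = [-10*E, -2*sqrt(10)/5, -1, sqrt(2), sqrt(10), 5.1, 9]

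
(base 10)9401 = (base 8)22271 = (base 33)8kt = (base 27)co5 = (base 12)5535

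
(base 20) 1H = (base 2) 100101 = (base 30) 17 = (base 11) 34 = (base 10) 37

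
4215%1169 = 708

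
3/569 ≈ 0.00527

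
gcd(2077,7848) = 1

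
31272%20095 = 11177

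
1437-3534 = -2097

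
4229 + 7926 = 12155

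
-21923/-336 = 65 + 83/336 ≈ 65.25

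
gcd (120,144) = 24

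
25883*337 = 8722571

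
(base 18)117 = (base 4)11131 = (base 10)349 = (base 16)15d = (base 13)20b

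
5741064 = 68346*84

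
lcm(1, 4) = 4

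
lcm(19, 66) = 1254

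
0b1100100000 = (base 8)1440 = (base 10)800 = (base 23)1bi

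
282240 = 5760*49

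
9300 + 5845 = 15145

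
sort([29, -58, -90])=[-90, -58, 29]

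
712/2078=356/1039 ≈ 0.343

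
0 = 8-8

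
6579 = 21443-14864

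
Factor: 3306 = 2^1*3^1*19^1*29^1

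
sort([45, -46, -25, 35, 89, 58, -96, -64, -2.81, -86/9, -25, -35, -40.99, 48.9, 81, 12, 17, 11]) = [-96, -64, -46, -40.99, -35, -25, -25, -86/9, -2.81, 11, 12, 17, 35, 45, 48.9, 58, 81, 89]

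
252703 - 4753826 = -4501123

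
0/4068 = 0 = 0.00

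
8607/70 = 122+67/70 ≈ 122.96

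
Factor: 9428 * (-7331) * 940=-1 * 2^4 * 5^1 * 47^1 * 2357^1 * 7331^1=-64969667920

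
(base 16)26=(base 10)38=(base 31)17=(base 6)102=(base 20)1i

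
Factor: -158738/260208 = -1*2^(-3)*3^(-2)*13^(-1)*571^1 = -571/936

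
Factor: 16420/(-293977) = -1*2^2*5^1*149^(-1)*821^1*1973^(-1)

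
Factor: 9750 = 2^1*3^1*5^3*13^1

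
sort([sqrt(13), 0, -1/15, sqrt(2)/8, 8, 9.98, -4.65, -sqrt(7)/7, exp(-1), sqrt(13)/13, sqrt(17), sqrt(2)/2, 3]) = [-4.65, -sqrt(7)/7, -1/15, 0, sqrt(2)/8, sqrt(13)/13, exp(-1), sqrt(2)/2, 3, sqrt(13), sqrt(17), 8, 9.98]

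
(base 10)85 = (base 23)3g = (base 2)1010101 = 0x55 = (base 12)71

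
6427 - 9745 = -3318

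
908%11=6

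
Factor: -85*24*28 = -1*2^5*3^1*5^1*7^1*17^1 = -57120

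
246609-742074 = -495465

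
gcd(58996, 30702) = 602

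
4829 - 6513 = -1684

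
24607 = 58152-33545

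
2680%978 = 724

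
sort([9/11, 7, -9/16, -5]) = [-5, -9/16, 9/11, 7]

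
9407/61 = 154 + 13/61 ≈ 154.21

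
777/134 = 5 + 107/134 ≈ 5.80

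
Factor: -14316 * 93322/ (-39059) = 2^3 * 3^1 * 29^1 * 139^ (-1) * 281^ (-1) * 1193^1 * 1609^1 = 1335997752/39059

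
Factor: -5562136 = -1*2^3*19^1*23^1*37^1*43^1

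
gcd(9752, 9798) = 46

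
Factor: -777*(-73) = 3^1*7^1*37^1*73^1 = 56721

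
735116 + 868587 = 1603703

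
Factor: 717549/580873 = 3^1 * 7^1 * 17^(-1) = 21/17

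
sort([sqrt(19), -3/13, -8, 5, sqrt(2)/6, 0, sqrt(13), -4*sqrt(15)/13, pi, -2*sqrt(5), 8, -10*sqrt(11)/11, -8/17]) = [-8, -2*sqrt(5), -10*sqrt(11)/11, -4*sqrt(15)/13, -8/17, -3/13, 0, sqrt(2)/6, pi, sqrt(13), sqrt(19), 5, 8]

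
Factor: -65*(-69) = 3^1*5^1*13^1*23^1 = 4485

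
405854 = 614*661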